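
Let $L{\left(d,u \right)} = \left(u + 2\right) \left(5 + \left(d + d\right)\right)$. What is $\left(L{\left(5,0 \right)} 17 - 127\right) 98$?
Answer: $37534$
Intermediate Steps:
$L{\left(d,u \right)} = \left(2 + u\right) \left(5 + 2 d\right)$
$\left(L{\left(5,0 \right)} 17 - 127\right) 98 = \left(\left(10 + 4 \cdot 5 + 5 \cdot 0 + 2 \cdot 5 \cdot 0\right) 17 - 127\right) 98 = \left(\left(10 + 20 + 0 + 0\right) 17 - 127\right) 98 = \left(30 \cdot 17 - 127\right) 98 = \left(510 - 127\right) 98 = 383 \cdot 98 = 37534$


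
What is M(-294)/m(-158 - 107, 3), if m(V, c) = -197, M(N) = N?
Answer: 294/197 ≈ 1.4924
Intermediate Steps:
M(-294)/m(-158 - 107, 3) = -294/(-197) = -294*(-1/197) = 294/197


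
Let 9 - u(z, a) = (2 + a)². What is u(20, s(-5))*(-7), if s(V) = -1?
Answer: -56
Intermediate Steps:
u(z, a) = 9 - (2 + a)²
u(20, s(-5))*(-7) = (9 - (2 - 1)²)*(-7) = (9 - 1*1²)*(-7) = (9 - 1*1)*(-7) = (9 - 1)*(-7) = 8*(-7) = -56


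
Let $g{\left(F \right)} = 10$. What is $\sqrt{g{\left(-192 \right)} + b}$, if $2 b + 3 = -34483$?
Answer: $i \sqrt{17233} \approx 131.27 i$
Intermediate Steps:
$b = -17243$ ($b = - \frac{3}{2} + \frac{1}{2} \left(-34483\right) = - \frac{3}{2} - \frac{34483}{2} = -17243$)
$\sqrt{g{\left(-192 \right)} + b} = \sqrt{10 - 17243} = \sqrt{-17233} = i \sqrt{17233}$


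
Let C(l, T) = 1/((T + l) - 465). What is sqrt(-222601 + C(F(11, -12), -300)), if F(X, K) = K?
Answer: I*sqrt(134390679906)/777 ≈ 471.81*I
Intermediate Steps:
C(l, T) = 1/(-465 + T + l)
sqrt(-222601 + C(F(11, -12), -300)) = sqrt(-222601 + 1/(-465 - 300 - 12)) = sqrt(-222601 + 1/(-777)) = sqrt(-222601 - 1/777) = sqrt(-172960978/777) = I*sqrt(134390679906)/777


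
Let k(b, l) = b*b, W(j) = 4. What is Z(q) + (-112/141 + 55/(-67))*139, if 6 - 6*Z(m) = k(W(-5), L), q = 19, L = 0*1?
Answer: -2136746/9447 ≈ -226.18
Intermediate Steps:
L = 0
k(b, l) = b²
Z(m) = -5/3 (Z(m) = 1 - ⅙*4² = 1 - ⅙*16 = 1 - 8/3 = -5/3)
Z(q) + (-112/141 + 55/(-67))*139 = -5/3 + (-112/141 + 55/(-67))*139 = -5/3 + (-112*1/141 + 55*(-1/67))*139 = -5/3 + (-112/141 - 55/67)*139 = -5/3 - 15259/9447*139 = -5/3 - 2121001/9447 = -2136746/9447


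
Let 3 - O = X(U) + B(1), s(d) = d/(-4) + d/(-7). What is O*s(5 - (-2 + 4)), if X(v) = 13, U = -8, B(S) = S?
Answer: 363/28 ≈ 12.964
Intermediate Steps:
s(d) = -11*d/28 (s(d) = d*(-¼) + d*(-⅐) = -d/4 - d/7 = -11*d/28)
O = -11 (O = 3 - (13 + 1) = 3 - 1*14 = 3 - 14 = -11)
O*s(5 - (-2 + 4)) = -(-121)*(5 - (-2 + 4))/28 = -(-121)*(5 - 1*2)/28 = -(-121)*(5 - 2)/28 = -(-121)*3/28 = -11*(-33/28) = 363/28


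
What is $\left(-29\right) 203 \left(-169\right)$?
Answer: $994903$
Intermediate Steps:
$\left(-29\right) 203 \left(-169\right) = \left(-5887\right) \left(-169\right) = 994903$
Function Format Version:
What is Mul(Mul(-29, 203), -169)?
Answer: 994903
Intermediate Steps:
Mul(Mul(-29, 203), -169) = Mul(-5887, -169) = 994903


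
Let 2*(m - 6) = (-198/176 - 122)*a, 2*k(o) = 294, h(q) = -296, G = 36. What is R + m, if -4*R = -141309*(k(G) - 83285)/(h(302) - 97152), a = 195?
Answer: 1767788811/97448 ≈ 18141.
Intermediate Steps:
k(o) = 147 (k(o) = (1/2)*294 = 147)
m = -191979/16 (m = 6 + ((-198/176 - 122)*195)/2 = 6 + ((-198*1/176 - 122)*195)/2 = 6 + ((-9/8 - 122)*195)/2 = 6 + (-985/8*195)/2 = 6 + (1/2)*(-192075/8) = 6 - 192075/16 = -191979/16 ≈ -11999.)
R = 5874073821/194896 (R = -(-141309)/(4*((-296 - 97152)/(147 - 83285))) = -(-141309)/(4*((-97448/(-83138)))) = -(-141309)/(4*((-97448*(-1/83138)))) = -(-141309)/(4*48724/41569) = -(-141309)*41569/(4*48724) = -1/4*(-5874073821/48724) = 5874073821/194896 ≈ 30140.)
R + m = 5874073821/194896 - 191979/16 = 1767788811/97448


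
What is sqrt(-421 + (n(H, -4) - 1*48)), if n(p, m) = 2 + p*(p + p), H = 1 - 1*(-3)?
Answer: I*sqrt(435) ≈ 20.857*I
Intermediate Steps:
H = 4 (H = 1 + 3 = 4)
n(p, m) = 2 + 2*p**2 (n(p, m) = 2 + p*(2*p) = 2 + 2*p**2)
sqrt(-421 + (n(H, -4) - 1*48)) = sqrt(-421 + ((2 + 2*4**2) - 1*48)) = sqrt(-421 + ((2 + 2*16) - 48)) = sqrt(-421 + ((2 + 32) - 48)) = sqrt(-421 + (34 - 48)) = sqrt(-421 - 14) = sqrt(-435) = I*sqrt(435)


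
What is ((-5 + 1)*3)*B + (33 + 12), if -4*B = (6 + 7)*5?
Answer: 240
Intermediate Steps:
B = -65/4 (B = -(6 + 7)*5/4 = -13*5/4 = -1/4*65 = -65/4 ≈ -16.250)
((-5 + 1)*3)*B + (33 + 12) = ((-5 + 1)*3)*(-65/4) + (33 + 12) = -4*3*(-65/4) + 45 = -12*(-65/4) + 45 = 195 + 45 = 240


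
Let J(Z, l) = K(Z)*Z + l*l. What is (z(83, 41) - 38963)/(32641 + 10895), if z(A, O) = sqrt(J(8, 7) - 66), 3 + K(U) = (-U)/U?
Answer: -38963/43536 + 7*I/43536 ≈ -0.89496 + 0.00016079*I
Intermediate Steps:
K(U) = -4 (K(U) = -3 + (-U)/U = -3 - 1 = -4)
J(Z, l) = l**2 - 4*Z (J(Z, l) = -4*Z + l*l = -4*Z + l**2 = l**2 - 4*Z)
z(A, O) = 7*I (z(A, O) = sqrt((7**2 - 4*8) - 66) = sqrt((49 - 32) - 66) = sqrt(17 - 66) = sqrt(-49) = 7*I)
(z(83, 41) - 38963)/(32641 + 10895) = (7*I - 38963)/(32641 + 10895) = (-38963 + 7*I)/43536 = (-38963 + 7*I)*(1/43536) = -38963/43536 + 7*I/43536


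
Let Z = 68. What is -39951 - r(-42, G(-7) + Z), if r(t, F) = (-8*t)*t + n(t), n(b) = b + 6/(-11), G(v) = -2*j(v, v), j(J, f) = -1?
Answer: -283761/11 ≈ -25796.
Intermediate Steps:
G(v) = 2 (G(v) = -2*(-1) = 2)
n(b) = -6/11 + b (n(b) = b + 6*(-1/11) = b - 6/11 = -6/11 + b)
r(t, F) = -6/11 + t - 8*t² (r(t, F) = (-8*t)*t + (-6/11 + t) = -8*t² + (-6/11 + t) = -6/11 + t - 8*t²)
-39951 - r(-42, G(-7) + Z) = -39951 - (-6/11 - 42 - 8*(-42)²) = -39951 - (-6/11 - 42 - 8*1764) = -39951 - (-6/11 - 42 - 14112) = -39951 - 1*(-155700/11) = -39951 + 155700/11 = -283761/11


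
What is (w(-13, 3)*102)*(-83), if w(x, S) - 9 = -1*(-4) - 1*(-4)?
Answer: -143922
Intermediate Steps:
w(x, S) = 17 (w(x, S) = 9 + (-1*(-4) - 1*(-4)) = 9 + (4 + 4) = 9 + 8 = 17)
(w(-13, 3)*102)*(-83) = (17*102)*(-83) = 1734*(-83) = -143922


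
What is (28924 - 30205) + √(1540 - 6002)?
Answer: -1281 + I*√4462 ≈ -1281.0 + 66.798*I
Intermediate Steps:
(28924 - 30205) + √(1540 - 6002) = -1281 + √(-4462) = -1281 + I*√4462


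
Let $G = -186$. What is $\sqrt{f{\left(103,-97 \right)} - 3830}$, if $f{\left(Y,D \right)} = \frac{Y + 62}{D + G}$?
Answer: $\frac{i \sqrt{306787565}}{283} \approx 61.892 i$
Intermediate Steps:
$f{\left(Y,D \right)} = \frac{62 + Y}{-186 + D}$ ($f{\left(Y,D \right)} = \frac{Y + 62}{D - 186} = \frac{62 + Y}{-186 + D}$)
$\sqrt{f{\left(103,-97 \right)} - 3830} = \sqrt{\frac{62 + 103}{-186 - 97} - 3830} = \sqrt{\frac{1}{-283} \cdot 165 - 3830} = \sqrt{\left(- \frac{1}{283}\right) 165 - 3830} = \sqrt{- \frac{165}{283} - 3830} = \sqrt{- \frac{1084055}{283}} = \frac{i \sqrt{306787565}}{283}$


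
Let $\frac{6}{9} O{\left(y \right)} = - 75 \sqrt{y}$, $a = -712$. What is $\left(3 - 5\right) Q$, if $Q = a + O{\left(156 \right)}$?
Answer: $1424 + 450 \sqrt{39} \approx 4234.3$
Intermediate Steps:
$O{\left(y \right)} = - \frac{225 \sqrt{y}}{2}$ ($O{\left(y \right)} = \frac{3 \left(- 75 \sqrt{y}\right)}{2} = - \frac{225 \sqrt{y}}{2}$)
$Q = -712 - 225 \sqrt{39}$ ($Q = -712 - \frac{225 \sqrt{156}}{2} = -712 - \frac{225 \cdot 2 \sqrt{39}}{2} = -712 - 225 \sqrt{39} \approx -2117.1$)
$\left(3 - 5\right) Q = \left(3 - 5\right) \left(-712 - 225 \sqrt{39}\right) = - 2 \left(-712 - 225 \sqrt{39}\right) = 1424 + 450 \sqrt{39}$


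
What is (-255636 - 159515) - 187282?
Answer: -602433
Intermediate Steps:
(-255636 - 159515) - 187282 = -415151 - 187282 = -602433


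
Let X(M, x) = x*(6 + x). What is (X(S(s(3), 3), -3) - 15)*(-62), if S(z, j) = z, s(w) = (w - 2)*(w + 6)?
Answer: 1488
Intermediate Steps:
s(w) = (-2 + w)*(6 + w)
(X(S(s(3), 3), -3) - 15)*(-62) = (-3*(6 - 3) - 15)*(-62) = (-3*3 - 15)*(-62) = (-9 - 15)*(-62) = -24*(-62) = 1488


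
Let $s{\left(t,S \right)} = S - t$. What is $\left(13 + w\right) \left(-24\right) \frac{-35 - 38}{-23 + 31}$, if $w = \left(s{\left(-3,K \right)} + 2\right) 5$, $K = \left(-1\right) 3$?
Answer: $5037$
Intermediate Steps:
$K = -3$
$w = 10$ ($w = \left(\left(-3 - -3\right) + 2\right) 5 = \left(\left(-3 + 3\right) + 2\right) 5 = \left(0 + 2\right) 5 = 2 \cdot 5 = 10$)
$\left(13 + w\right) \left(-24\right) \frac{-35 - 38}{-23 + 31} = \left(13 + 10\right) \left(-24\right) \frac{-35 - 38}{-23 + 31} = 23 \left(-24\right) \left(- \frac{73}{8}\right) = - 552 \left(\left(-73\right) \frac{1}{8}\right) = \left(-552\right) \left(- \frac{73}{8}\right) = 5037$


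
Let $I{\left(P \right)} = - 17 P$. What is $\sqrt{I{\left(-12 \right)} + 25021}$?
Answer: $5 \sqrt{1009} \approx 158.82$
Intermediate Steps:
$\sqrt{I{\left(-12 \right)} + 25021} = \sqrt{\left(-17\right) \left(-12\right) + 25021} = \sqrt{204 + 25021} = \sqrt{25225} = 5 \sqrt{1009}$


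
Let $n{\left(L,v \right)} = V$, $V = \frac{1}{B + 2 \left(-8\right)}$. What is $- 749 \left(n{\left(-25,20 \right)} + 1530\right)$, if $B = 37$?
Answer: $- \frac{3438017}{3} \approx -1.146 \cdot 10^{6}$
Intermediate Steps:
$V = \frac{1}{21}$ ($V = \frac{1}{37 + 2 \left(-8\right)} = \frac{1}{37 - 16} = \frac{1}{21} \approx 0.047619$)
$n{\left(L,v \right)} = \frac{1}{21}$
$- 749 \left(n{\left(-25,20 \right)} + 1530\right) = - 749 \left(\frac{1}{21} + 1530\right) = \left(-749\right) \frac{32131}{21} = - \frac{3438017}{3}$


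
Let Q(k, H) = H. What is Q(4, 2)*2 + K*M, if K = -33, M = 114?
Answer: -3758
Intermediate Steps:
Q(4, 2)*2 + K*M = 2*2 - 33*114 = 4 - 3762 = -3758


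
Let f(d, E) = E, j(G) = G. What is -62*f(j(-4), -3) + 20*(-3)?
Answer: 126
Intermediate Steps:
-62*f(j(-4), -3) + 20*(-3) = -62*(-3) + 20*(-3) = 186 - 60 = 126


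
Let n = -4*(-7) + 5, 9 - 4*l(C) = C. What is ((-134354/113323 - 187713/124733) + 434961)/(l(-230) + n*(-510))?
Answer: -3513249671425496/135456833484497 ≈ -25.936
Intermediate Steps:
l(C) = 9/4 - C/4
n = 33 (n = 28 + 5 = 33)
((-134354/113323 - 187713/124733) + 434961)/(l(-230) + n*(-510)) = ((-134354/113323 - 187713/124733) + 434961)/((9/4 - 1/4*(-230)) + 33*(-510)) = ((-134354*1/113323 - 187713*1/124733) + 434961)/((9/4 + 115/2) - 16830) = ((-134354/113323 - 187713/124733) + 434961)/(239/4 - 16830) = (-5432939683/2019302537 + 434961)/(-67081/4) = (878312417856374/2019302537)*(-4/67081) = -3513249671425496/135456833484497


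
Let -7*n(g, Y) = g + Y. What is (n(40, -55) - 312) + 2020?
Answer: 11971/7 ≈ 1710.1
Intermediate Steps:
n(g, Y) = -Y/7 - g/7 (n(g, Y) = -(g + Y)/7 = -(Y + g)/7 = -Y/7 - g/7)
(n(40, -55) - 312) + 2020 = ((-⅐*(-55) - ⅐*40) - 312) + 2020 = ((55/7 - 40/7) - 312) + 2020 = (15/7 - 312) + 2020 = -2169/7 + 2020 = 11971/7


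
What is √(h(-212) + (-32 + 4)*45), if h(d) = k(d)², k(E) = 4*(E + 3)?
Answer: 2*√174409 ≈ 835.25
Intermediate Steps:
k(E) = 12 + 4*E (k(E) = 4*(3 + E) = 12 + 4*E)
h(d) = (12 + 4*d)²
√(h(-212) + (-32 + 4)*45) = √(16*(3 - 212)² + (-32 + 4)*45) = √(16*(-209)² - 28*45) = √(16*43681 - 1260) = √(698896 - 1260) = √697636 = 2*√174409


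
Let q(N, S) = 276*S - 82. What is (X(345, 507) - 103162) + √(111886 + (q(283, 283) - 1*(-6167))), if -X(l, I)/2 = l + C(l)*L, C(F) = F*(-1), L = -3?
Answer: -105922 + √196079 ≈ -1.0548e+5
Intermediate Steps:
q(N, S) = -82 + 276*S
C(F) = -F
X(l, I) = -8*l (X(l, I) = -2*(l - l*(-3)) = -2*(l + 3*l) = -8*l)
(X(345, 507) - 103162) + √(111886 + (q(283, 283) - 1*(-6167))) = (-8*345 - 103162) + √(111886 + ((-82 + 276*283) - 1*(-6167))) = (-2760 - 103162) + √(111886 + ((-82 + 78108) + 6167)) = -105922 + √(111886 + (78026 + 6167)) = -105922 + √(111886 + 84193) = -105922 + √196079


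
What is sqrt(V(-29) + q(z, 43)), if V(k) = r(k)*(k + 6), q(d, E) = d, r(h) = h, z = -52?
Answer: sqrt(615) ≈ 24.799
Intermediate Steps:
V(k) = k*(6 + k) (V(k) = k*(k + 6) = k*(6 + k))
sqrt(V(-29) + q(z, 43)) = sqrt(-29*(6 - 29) - 52) = sqrt(-29*(-23) - 52) = sqrt(667 - 52) = sqrt(615)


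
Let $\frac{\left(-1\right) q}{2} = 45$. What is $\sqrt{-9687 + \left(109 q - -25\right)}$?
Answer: $4 i \sqrt{1217} \approx 139.54 i$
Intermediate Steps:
$q = -90$ ($q = \left(-2\right) 45 = -90$)
$\sqrt{-9687 + \left(109 q - -25\right)} = \sqrt{-9687 + \left(109 \left(-90\right) - -25\right)} = \sqrt{-9687 + \left(-9810 + \left(-9 + 34\right)\right)} = \sqrt{-9687 + \left(-9810 + 25\right)} = \sqrt{-9687 - 9785} = \sqrt{-19472} = 4 i \sqrt{1217}$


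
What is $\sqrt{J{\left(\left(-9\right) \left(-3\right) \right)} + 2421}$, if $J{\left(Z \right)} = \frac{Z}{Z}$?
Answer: $\sqrt{2422} \approx 49.214$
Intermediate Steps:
$J{\left(Z \right)} = 1$
$\sqrt{J{\left(\left(-9\right) \left(-3\right) \right)} + 2421} = \sqrt{1 + 2421} = \sqrt{2422}$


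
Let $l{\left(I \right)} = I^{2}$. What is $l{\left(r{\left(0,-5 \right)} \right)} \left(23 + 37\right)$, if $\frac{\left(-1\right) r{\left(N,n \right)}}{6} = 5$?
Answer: $54000$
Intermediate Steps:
$r{\left(N,n \right)} = -30$ ($r{\left(N,n \right)} = \left(-6\right) 5 = -30$)
$l{\left(r{\left(0,-5 \right)} \right)} \left(23 + 37\right) = \left(-30\right)^{2} \left(23 + 37\right) = 900 \cdot 60 = 54000$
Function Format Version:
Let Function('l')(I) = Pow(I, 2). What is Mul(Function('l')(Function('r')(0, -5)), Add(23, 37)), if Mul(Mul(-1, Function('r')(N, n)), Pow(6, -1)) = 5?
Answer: 54000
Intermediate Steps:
Function('r')(N, n) = -30 (Function('r')(N, n) = Mul(-6, 5) = -30)
Mul(Function('l')(Function('r')(0, -5)), Add(23, 37)) = Mul(Pow(-30, 2), Add(23, 37)) = Mul(900, 60) = 54000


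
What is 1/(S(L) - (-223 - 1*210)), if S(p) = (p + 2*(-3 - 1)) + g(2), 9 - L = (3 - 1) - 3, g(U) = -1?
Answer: 1/434 ≈ 0.0023041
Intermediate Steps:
L = 10 (L = 9 - ((3 - 1) - 3) = 9 - (2 - 3) = 9 - 1*(-1) = 9 + 1 = 10)
S(p) = -9 + p (S(p) = (p + 2*(-3 - 1)) - 1 = (p + 2*(-4)) - 1 = (p - 8) - 1 = (-8 + p) - 1 = -9 + p)
1/(S(L) - (-223 - 1*210)) = 1/((-9 + 10) - (-223 - 1*210)) = 1/(1 - (-223 - 210)) = 1/(1 - 1*(-433)) = 1/(1 + 433) = 1/434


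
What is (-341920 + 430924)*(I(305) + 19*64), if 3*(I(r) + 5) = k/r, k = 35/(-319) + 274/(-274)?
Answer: 10486818599508/97295 ≈ 1.0778e+8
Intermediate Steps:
k = -354/319 (k = 35*(-1/319) + 274*(-1/274) = -35/319 - 1 = -354/319 ≈ -1.1097)
I(r) = -5 - 118/(319*r) (I(r) = -5 + (-354/(319*r))/3 = -5 - 118/(319*r))
(-341920 + 430924)*(I(305) + 19*64) = (-341920 + 430924)*((-5 - 118/319/305) + 19*64) = 89004*((-5 - 118/319*1/305) + 1216) = 89004*((-5 - 118/97295) + 1216) = 89004*(-486593/97295 + 1216) = 89004*(117824127/97295) = 10486818599508/97295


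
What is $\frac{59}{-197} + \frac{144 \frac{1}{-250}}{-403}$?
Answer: $- \frac{2957941}{9923875} \approx -0.29806$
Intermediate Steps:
$\frac{59}{-197} + \frac{144 \frac{1}{-250}}{-403} = 59 \left(- \frac{1}{197}\right) + 144 \left(- \frac{1}{250}\right) \left(- \frac{1}{403}\right) = - \frac{59}{197} - - \frac{72}{50375} = - \frac{59}{197} + \frac{72}{50375} = - \frac{2957941}{9923875}$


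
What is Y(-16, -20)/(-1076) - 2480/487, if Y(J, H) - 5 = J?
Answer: -2663123/524012 ≈ -5.0822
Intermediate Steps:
Y(J, H) = 5 + J
Y(-16, -20)/(-1076) - 2480/487 = (5 - 16)/(-1076) - 2480/487 = -11*(-1/1076) - 2480*1/487 = 11/1076 - 2480/487 = -2663123/524012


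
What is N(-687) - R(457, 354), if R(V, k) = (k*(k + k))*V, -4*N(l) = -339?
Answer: -458154957/4 ≈ -1.1454e+8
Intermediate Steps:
N(l) = 339/4 (N(l) = -1/4*(-339) = 339/4)
R(V, k) = 2*V*k**2 (R(V, k) = (k*(2*k))*V = (2*k**2)*V = 2*V*k**2)
N(-687) - R(457, 354) = 339/4 - 2*457*354**2 = 339/4 - 2*457*125316 = 339/4 - 1*114538824 = 339/4 - 114538824 = -458154957/4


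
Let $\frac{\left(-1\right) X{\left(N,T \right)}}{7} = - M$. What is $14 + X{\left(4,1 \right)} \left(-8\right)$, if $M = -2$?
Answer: $126$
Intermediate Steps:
$X{\left(N,T \right)} = -14$ ($X{\left(N,T \right)} = - 7 \left(\left(-1\right) \left(-2\right)\right) = \left(-7\right) 2 = -14$)
$14 + X{\left(4,1 \right)} \left(-8\right) = 14 - -112 = 14 + 112 = 126$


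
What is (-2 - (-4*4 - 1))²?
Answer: 225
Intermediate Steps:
(-2 - (-4*4 - 1))² = (-2 - (-16 - 1))² = (-2 - 1*(-17))² = (-2 + 17)² = 15² = 225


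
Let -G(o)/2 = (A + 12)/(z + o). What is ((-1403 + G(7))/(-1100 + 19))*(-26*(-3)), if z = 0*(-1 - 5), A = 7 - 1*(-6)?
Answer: 769938/7567 ≈ 101.75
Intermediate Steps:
A = 13 (A = 7 + 6 = 13)
z = 0 (z = 0*(-6) = 0)
G(o) = -50/o (G(o) = -2*(13 + 12)/(0 + o) = -50/o)
((-1403 + G(7))/(-1100 + 19))*(-26*(-3)) = ((-1403 - 50/7)/(-1100 + 19))*(-26*(-3)) = ((-1403 - 50*⅐)/(-1081))*78 = ((-1403 - 50/7)*(-1/1081))*78 = -9871/7*(-1/1081)*78 = (9871/7567)*78 = 769938/7567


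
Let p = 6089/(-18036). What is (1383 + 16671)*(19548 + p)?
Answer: 353619323917/1002 ≈ 3.5291e+8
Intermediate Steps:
p = -6089/18036 (p = 6089*(-1/18036) = -6089/18036 ≈ -0.33760)
(1383 + 16671)*(19548 + p) = (1383 + 16671)*(19548 - 6089/18036) = 18054*(352561639/18036) = 353619323917/1002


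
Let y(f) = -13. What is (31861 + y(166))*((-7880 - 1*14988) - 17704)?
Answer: -1292137056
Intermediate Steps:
(31861 + y(166))*((-7880 - 1*14988) - 17704) = (31861 - 13)*((-7880 - 1*14988) - 17704) = 31848*((-7880 - 14988) - 17704) = 31848*(-22868 - 17704) = 31848*(-40572) = -1292137056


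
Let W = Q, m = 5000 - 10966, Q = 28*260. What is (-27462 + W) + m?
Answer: -26148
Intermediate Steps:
Q = 7280
m = -5966
W = 7280
(-27462 + W) + m = (-27462 + 7280) - 5966 = -20182 - 5966 = -26148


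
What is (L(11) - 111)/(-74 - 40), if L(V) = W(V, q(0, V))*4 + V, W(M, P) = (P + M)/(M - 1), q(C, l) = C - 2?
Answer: 241/285 ≈ 0.84561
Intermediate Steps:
q(C, l) = -2 + C
W(M, P) = (M + P)/(-1 + M)
L(V) = V + 4*(-2 + V)/(-1 + V) (L(V) = ((V + (-2 + 0))/(-1 + V))*4 + V = ((V - 2)/(-1 + V))*4 + V = ((-2 + V)/(-1 + V))*4 + V = 4*(-2 + V)/(-1 + V) + V = V + 4*(-2 + V)/(-1 + V))
(L(11) - 111)/(-74 - 40) = ((-8 + 11² + 3*11)/(-1 + 11) - 111)/(-74 - 40) = ((-8 + 121 + 33)/10 - 111)/(-114) = ((⅒)*146 - 111)*(-1/114) = (73/5 - 111)*(-1/114) = -482/5*(-1/114) = 241/285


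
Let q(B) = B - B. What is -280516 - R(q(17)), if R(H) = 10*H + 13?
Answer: -280529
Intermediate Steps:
q(B) = 0
R(H) = 13 + 10*H
-280516 - R(q(17)) = -280516 - (13 + 10*0) = -280516 - (13 + 0) = -280516 - 1*13 = -280516 - 13 = -280529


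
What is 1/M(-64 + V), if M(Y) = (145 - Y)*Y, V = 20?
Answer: -1/8316 ≈ -0.00012025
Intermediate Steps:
M(Y) = Y*(145 - Y)
1/M(-64 + V) = 1/((-64 + 20)*(145 - (-64 + 20))) = 1/(-44*(145 - 1*(-44))) = 1/(-44*(145 + 44)) = 1/(-44*189) = 1/(-8316) = -1/8316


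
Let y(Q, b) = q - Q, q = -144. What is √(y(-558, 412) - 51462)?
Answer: 6*I*√1418 ≈ 225.94*I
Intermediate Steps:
y(Q, b) = -144 - Q
√(y(-558, 412) - 51462) = √((-144 - 1*(-558)) - 51462) = √((-144 + 558) - 51462) = √(414 - 51462) = √(-51048) = 6*I*√1418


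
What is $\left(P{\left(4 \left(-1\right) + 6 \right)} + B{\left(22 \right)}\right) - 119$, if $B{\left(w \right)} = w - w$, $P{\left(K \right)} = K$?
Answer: $-117$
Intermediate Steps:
$B{\left(w \right)} = 0$
$\left(P{\left(4 \left(-1\right) + 6 \right)} + B{\left(22 \right)}\right) - 119 = \left(\left(4 \left(-1\right) + 6\right) + 0\right) - 119 = \left(\left(-4 + 6\right) + 0\right) - 119 = \left(2 + 0\right) - 119 = 2 - 119 = -117$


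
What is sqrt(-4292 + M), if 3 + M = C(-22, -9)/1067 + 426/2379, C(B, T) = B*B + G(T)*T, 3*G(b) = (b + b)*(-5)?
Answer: I*sqrt(3074680498231199)/846131 ≈ 65.533*I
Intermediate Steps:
G(b) = -10*b/3 (G(b) = ((b + b)*(-5))/3 = ((2*b)*(-5))/3 = (-10*b)/3 = -10*b/3)
C(B, T) = B**2 - 10*T**2/3 (C(B, T) = B*B + (-10*T/3)*T = B**2 - 10*T**2/3)
M = -2217177/846131 (M = -3 + (((-22)**2 - 10/3*(-9)**2)/1067 + 426/2379) = -3 + ((484 - 10/3*81)*(1/1067) + 426*(1/2379)) = -3 + ((484 - 270)*(1/1067) + 142/793) = -3 + (214*(1/1067) + 142/793) = -3 + (214/1067 + 142/793) = -3 + 321216/846131 = -2217177/846131 ≈ -2.6204)
sqrt(-4292 + M) = sqrt(-4292 - 2217177/846131) = sqrt(-3633811429/846131) = I*sqrt(3074680498231199)/846131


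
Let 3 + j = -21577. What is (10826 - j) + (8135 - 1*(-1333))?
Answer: 41874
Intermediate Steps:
j = -21580 (j = -3 - 21577 = -21580)
(10826 - j) + (8135 - 1*(-1333)) = (10826 - 1*(-21580)) + (8135 - 1*(-1333)) = (10826 + 21580) + (8135 + 1333) = 32406 + 9468 = 41874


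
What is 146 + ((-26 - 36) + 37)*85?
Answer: -1979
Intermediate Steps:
146 + ((-26 - 36) + 37)*85 = 146 + (-62 + 37)*85 = 146 - 25*85 = 146 - 2125 = -1979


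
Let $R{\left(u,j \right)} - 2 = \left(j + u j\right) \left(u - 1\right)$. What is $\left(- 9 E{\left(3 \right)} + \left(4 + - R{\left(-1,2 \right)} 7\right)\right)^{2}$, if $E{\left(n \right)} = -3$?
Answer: $289$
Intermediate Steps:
$R{\left(u,j \right)} = 2 + \left(-1 + u\right) \left(j + j u\right)$ ($R{\left(u,j \right)} = 2 + \left(j + u j\right) \left(u - 1\right) = 2 + \left(j + j u\right) \left(-1 + u\right) = 2 + \left(-1 + u\right) \left(j + j u\right)$)
$\left(- 9 E{\left(3 \right)} + \left(4 + - R{\left(-1,2 \right)} 7\right)\right)^{2} = \left(\left(-9\right) \left(-3\right) + \left(4 + - (2 - 2 + 2 \left(-1\right)^{2}) 7\right)\right)^{2} = \left(27 + \left(4 + - (2 - 2 + 2 \cdot 1) 7\right)\right)^{2} = \left(27 + \left(4 + - (2 - 2 + 2) 7\right)\right)^{2} = \left(27 + \left(4 + \left(-1\right) 2 \cdot 7\right)\right)^{2} = \left(27 + \left(4 - 14\right)\right)^{2} = \left(27 - 10\right)^{2} = 17^{2} = 289$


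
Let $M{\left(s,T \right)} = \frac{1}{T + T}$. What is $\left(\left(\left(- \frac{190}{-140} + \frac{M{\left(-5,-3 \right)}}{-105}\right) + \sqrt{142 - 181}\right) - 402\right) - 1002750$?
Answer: $- \frac{315992452}{315} + i \sqrt{39} \approx -1.0032 \cdot 10^{6} + 6.245 i$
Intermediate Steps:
$M{\left(s,T \right)} = \frac{1}{2 T}$
$\left(\left(\left(- \frac{190}{-140} + \frac{M{\left(-5,-3 \right)}}{-105}\right) + \sqrt{142 - 181}\right) - 402\right) - 1002750 = \left(\left(\left(- \frac{190}{-140} + \frac{\frac{1}{2} \frac{1}{-3}}{-105}\right) + \sqrt{142 - 181}\right) - 402\right) - 1002750 = \left(\left(\left(\left(-190\right) \left(- \frac{1}{140}\right) + \frac{1}{2} \left(- \frac{1}{3}\right) \left(- \frac{1}{105}\right)\right) + \sqrt{-39}\right) - 402\right) - 1002750 = \left(\left(\left(\frac{19}{14} - - \frac{1}{630}\right) + i \sqrt{39}\right) - 402\right) - 1002750 = \left(\left(\left(\frac{19}{14} + \frac{1}{630}\right) + i \sqrt{39}\right) - 402\right) - 1002750 = \left(\left(\frac{428}{315} + i \sqrt{39}\right) - 402\right) - 1002750 = \left(- \frac{126202}{315} + i \sqrt{39}\right) - 1002750 = - \frac{315992452}{315} + i \sqrt{39}$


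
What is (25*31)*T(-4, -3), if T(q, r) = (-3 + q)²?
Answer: 37975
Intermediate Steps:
(25*31)*T(-4, -3) = (25*31)*(-3 - 4)² = 775*(-7)² = 775*49 = 37975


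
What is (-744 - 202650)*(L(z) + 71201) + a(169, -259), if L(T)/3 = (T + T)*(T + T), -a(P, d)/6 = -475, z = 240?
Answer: -155067786144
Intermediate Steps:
a(P, d) = 2850 (a(P, d) = -6*(-475) = 2850)
L(T) = 12*T**2 (L(T) = 3*((T + T)*(T + T)) = 3*((2*T)*(2*T)) = 3*(4*T**2) = 12*T**2)
(-744 - 202650)*(L(z) + 71201) + a(169, -259) = (-744 - 202650)*(12*240**2 + 71201) + 2850 = -203394*(12*57600 + 71201) + 2850 = -203394*(691200 + 71201) + 2850 = -203394*762401 + 2850 = -155067788994 + 2850 = -155067786144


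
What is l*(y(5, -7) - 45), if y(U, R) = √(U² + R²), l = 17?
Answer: -765 + 17*√74 ≈ -618.76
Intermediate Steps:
y(U, R) = √(R² + U²)
l*(y(5, -7) - 45) = 17*(√((-7)² + 5²) - 45) = 17*(√(49 + 25) - 45) = 17*(√74 - 45) = 17*(-45 + √74) = -765 + 17*√74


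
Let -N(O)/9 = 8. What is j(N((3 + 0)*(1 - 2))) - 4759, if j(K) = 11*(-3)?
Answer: -4792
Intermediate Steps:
N(O) = -72 (N(O) = -9*8 = -72)
j(K) = -33
j(N((3 + 0)*(1 - 2))) - 4759 = -33 - 4759 = -4792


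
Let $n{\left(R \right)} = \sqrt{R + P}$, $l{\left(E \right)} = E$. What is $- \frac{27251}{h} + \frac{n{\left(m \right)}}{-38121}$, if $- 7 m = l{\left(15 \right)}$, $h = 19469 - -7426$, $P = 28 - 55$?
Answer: $- \frac{27251}{26895} - \frac{2 i \sqrt{357}}{266847} \approx -1.0132 - 0.00014161 i$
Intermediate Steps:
$P = -27$ ($P = 28 - 55 = -27$)
$h = 26895$ ($h = 19469 + 7426 = 26895$)
$m = - \frac{15}{7}$ ($m = \left(- \frac{1}{7}\right) 15 = - \frac{15}{7} \approx -2.1429$)
$n{\left(R \right)} = \sqrt{-27 + R}$ ($n{\left(R \right)} = \sqrt{R - 27} = \sqrt{-27 + R}$)
$- \frac{27251}{h} + \frac{n{\left(m \right)}}{-38121} = - \frac{27251}{26895} + \frac{\sqrt{-27 - \frac{15}{7}}}{-38121} = \left(-27251\right) \frac{1}{26895} + \sqrt{- \frac{204}{7}} \left(- \frac{1}{38121}\right) = - \frac{27251}{26895} + \frac{2 i \sqrt{357}}{7} \left(- \frac{1}{38121}\right) = - \frac{27251}{26895} - \frac{2 i \sqrt{357}}{266847}$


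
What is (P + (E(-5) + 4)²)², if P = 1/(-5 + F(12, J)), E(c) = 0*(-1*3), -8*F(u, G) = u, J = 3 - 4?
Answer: 42436/169 ≈ 251.10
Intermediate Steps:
J = -1
F(u, G) = -u/8
E(c) = 0 (E(c) = 0*(-3) = 0)
P = -2/13 (P = 1/(-5 - ⅛*12) = 1/(-5 - 3/2) = 1/(-13/2) = -2/13 ≈ -0.15385)
(P + (E(-5) + 4)²)² = (-2/13 + (0 + 4)²)² = (-2/13 + 4²)² = (-2/13 + 16)² = (206/13)² = 42436/169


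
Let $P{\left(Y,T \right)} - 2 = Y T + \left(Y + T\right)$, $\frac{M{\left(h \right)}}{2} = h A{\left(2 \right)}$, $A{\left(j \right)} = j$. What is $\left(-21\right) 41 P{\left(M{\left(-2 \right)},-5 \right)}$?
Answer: $-24969$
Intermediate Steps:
$M{\left(h \right)} = 4 h$ ($M{\left(h \right)} = 2 h 2 = 2 \cdot 2 h = 4 h$)
$P{\left(Y,T \right)} = 2 + T + Y + T Y$ ($P{\left(Y,T \right)} = 2 + \left(Y T + \left(Y + T\right)\right) = 2 + \left(T Y + \left(T + Y\right)\right) = 2 + \left(T + Y + T Y\right) = 2 + T + Y + T Y$)
$\left(-21\right) 41 P{\left(M{\left(-2 \right)},-5 \right)} = \left(-21\right) 41 \left(2 - 5 + 4 \left(-2\right) - 5 \cdot 4 \left(-2\right)\right) = - 861 \left(2 - 5 - 8 - -40\right) = - 861 \left(2 - 5 - 8 + 40\right) = \left(-861\right) 29 = -24969$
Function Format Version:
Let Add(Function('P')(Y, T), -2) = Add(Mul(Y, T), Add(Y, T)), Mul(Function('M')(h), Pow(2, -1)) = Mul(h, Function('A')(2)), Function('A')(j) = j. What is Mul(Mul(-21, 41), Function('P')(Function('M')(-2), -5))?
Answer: -24969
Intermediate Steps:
Function('M')(h) = Mul(4, h) (Function('M')(h) = Mul(2, Mul(h, 2)) = Mul(2, Mul(2, h)) = Mul(4, h))
Function('P')(Y, T) = Add(2, T, Y, Mul(T, Y)) (Function('P')(Y, T) = Add(2, Add(Mul(Y, T), Add(Y, T))) = Add(2, Add(Mul(T, Y), Add(T, Y))) = Add(2, Add(T, Y, Mul(T, Y))) = Add(2, T, Y, Mul(T, Y)))
Mul(Mul(-21, 41), Function('P')(Function('M')(-2), -5)) = Mul(Mul(-21, 41), Add(2, -5, Mul(4, -2), Mul(-5, Mul(4, -2)))) = Mul(-861, Add(2, -5, -8, Mul(-5, -8))) = Mul(-861, Add(2, -5, -8, 40)) = Mul(-861, 29) = -24969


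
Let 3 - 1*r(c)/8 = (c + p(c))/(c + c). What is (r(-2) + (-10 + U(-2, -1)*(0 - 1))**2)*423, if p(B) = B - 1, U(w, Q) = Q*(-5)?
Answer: 101097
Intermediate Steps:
U(w, Q) = -5*Q
p(B) = -1 + B
r(c) = 24 - 4*(-1 + 2*c)/c (r(c) = 24 - 8*(c + (-1 + c))/(c + c) = 24 - 8*(-1 + 2*c)/(2*c) = 24 - 8*(-1 + 2*c)*1/(2*c) = 24 - 4*(-1 + 2*c)/c)
(r(-2) + (-10 + U(-2, -1)*(0 - 1))**2)*423 = ((16 + 4/(-2)) + (-10 + (-5*(-1))*(0 - 1))**2)*423 = ((16 + 4*(-1/2)) + (-10 + 5*(-1))**2)*423 = ((16 - 2) + (-10 - 5)**2)*423 = (14 + (-15)**2)*423 = (14 + 225)*423 = 239*423 = 101097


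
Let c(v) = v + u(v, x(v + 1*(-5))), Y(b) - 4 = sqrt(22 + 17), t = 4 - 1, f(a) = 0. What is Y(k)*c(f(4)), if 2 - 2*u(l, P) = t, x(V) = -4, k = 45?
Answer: -2 - sqrt(39)/2 ≈ -5.1225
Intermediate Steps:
t = 3
Y(b) = 4 + sqrt(39) (Y(b) = 4 + sqrt(22 + 17) = 4 + sqrt(39))
u(l, P) = -1/2 (u(l, P) = 1 - 1/2*3 = 1 - 3/2 = -1/2)
c(v) = -1/2 + v (c(v) = v - 1/2 = -1/2 + v)
Y(k)*c(f(4)) = (4 + sqrt(39))*(-1/2 + 0) = (4 + sqrt(39))*(-1/2) = -2 - sqrt(39)/2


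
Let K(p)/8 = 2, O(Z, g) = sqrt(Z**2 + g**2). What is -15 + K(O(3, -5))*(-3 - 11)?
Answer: -239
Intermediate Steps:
K(p) = 16 (K(p) = 8*2 = 16)
-15 + K(O(3, -5))*(-3 - 11) = -15 + 16*(-3 - 11) = -15 + 16*(-14) = -15 - 224 = -239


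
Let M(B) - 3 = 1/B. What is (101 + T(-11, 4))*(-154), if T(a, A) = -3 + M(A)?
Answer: -31185/2 ≈ -15593.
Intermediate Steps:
M(B) = 3 + 1/B
T(a, A) = 1/A (T(a, A) = -3 + (3 + 1/A) = 1/A)
(101 + T(-11, 4))*(-154) = (101 + 1/4)*(-154) = (405/4)*(-154) = -31185/2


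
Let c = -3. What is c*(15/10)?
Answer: -9/2 ≈ -4.5000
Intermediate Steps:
c*(15/10) = -45/10 = -3*3/2 = -9/2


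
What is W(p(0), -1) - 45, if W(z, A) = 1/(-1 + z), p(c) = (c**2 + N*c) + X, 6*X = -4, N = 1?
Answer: -228/5 ≈ -45.600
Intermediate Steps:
X = -2/3 (X = (1/6)*(-4) = -2/3 ≈ -0.66667)
p(c) = -2/3 + c + c**2 (p(c) = (c**2 + 1*c) - 2/3 = (c**2 + c) - 2/3 = (c + c**2) - 2/3 = -2/3 + c + c**2)
W(p(0), -1) - 45 = 1/(-1 + (-2/3 + 0 + 0**2)) - 45 = 1/(-1 + (-2/3 + 0 + 0)) - 45 = 1/(-1 - 2/3) - 45 = 1/(-5/3) - 45 = -3/5 - 45 = -228/5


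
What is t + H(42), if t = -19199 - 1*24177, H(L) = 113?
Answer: -43263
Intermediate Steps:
t = -43376 (t = -19199 - 24177 = -43376)
t + H(42) = -43376 + 113 = -43263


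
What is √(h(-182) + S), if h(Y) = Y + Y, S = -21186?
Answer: 5*I*√862 ≈ 146.8*I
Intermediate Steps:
h(Y) = 2*Y
√(h(-182) + S) = √(2*(-182) - 21186) = √(-364 - 21186) = √(-21550) = 5*I*√862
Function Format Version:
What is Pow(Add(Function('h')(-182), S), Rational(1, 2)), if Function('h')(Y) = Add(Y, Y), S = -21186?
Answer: Mul(5, I, Pow(862, Rational(1, 2))) ≈ Mul(146.80, I)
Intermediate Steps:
Function('h')(Y) = Mul(2, Y)
Pow(Add(Function('h')(-182), S), Rational(1, 2)) = Pow(Add(Mul(2, -182), -21186), Rational(1, 2)) = Pow(Add(-364, -21186), Rational(1, 2)) = Pow(-21550, Rational(1, 2)) = Mul(5, I, Pow(862, Rational(1, 2)))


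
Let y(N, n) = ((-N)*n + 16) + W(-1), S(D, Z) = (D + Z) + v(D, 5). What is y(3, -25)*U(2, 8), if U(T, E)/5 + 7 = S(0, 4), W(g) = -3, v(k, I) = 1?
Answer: -880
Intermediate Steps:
S(D, Z) = 1 + D + Z (S(D, Z) = (D + Z) + 1 = 1 + D + Z)
U(T, E) = -10 (U(T, E) = -35 + 5*(1 + 0 + 4) = -35 + 5*5 = -35 + 25 = -10)
y(N, n) = 13 - N*n (y(N, n) = ((-N)*n + 16) - 3 = (-N*n + 16) - 3 = (16 - N*n) - 3 = 13 - N*n)
y(3, -25)*U(2, 8) = (13 - 1*3*(-25))*(-10) = (13 + 75)*(-10) = 88*(-10) = -880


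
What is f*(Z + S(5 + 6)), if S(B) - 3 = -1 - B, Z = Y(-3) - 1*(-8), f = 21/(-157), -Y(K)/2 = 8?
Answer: 357/157 ≈ 2.2739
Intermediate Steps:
Y(K) = -16 (Y(K) = -2*8 = -16)
f = -21/157 (f = 21*(-1/157) = -21/157 ≈ -0.13376)
Z = -8 (Z = -16 - 1*(-8) = -16 + 8 = -8)
S(B) = 2 - B (S(B) = 3 + (-1 - B) = 2 - B)
f*(Z + S(5 + 6)) = -21*(-8 + (2 - (5 + 6)))/157 = -21*(-8 + (2 - 1*11))/157 = -21*(-8 + (2 - 11))/157 = -21*(-8 - 9)/157 = -21/157*(-17) = 357/157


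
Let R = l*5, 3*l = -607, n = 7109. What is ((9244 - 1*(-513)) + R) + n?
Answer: 47563/3 ≈ 15854.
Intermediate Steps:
l = -607/3 (l = (⅓)*(-607) = -607/3 ≈ -202.33)
R = -3035/3 (R = -607/3*5 = -3035/3 ≈ -1011.7)
((9244 - 1*(-513)) + R) + n = ((9244 - 1*(-513)) - 3035/3) + 7109 = ((9244 + 513) - 3035/3) + 7109 = (9757 - 3035/3) + 7109 = 26236/3 + 7109 = 47563/3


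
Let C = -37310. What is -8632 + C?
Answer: -45942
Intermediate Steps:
-8632 + C = -8632 - 37310 = -45942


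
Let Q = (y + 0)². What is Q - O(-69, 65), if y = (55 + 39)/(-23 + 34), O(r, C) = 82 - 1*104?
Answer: 11498/121 ≈ 95.025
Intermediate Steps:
O(r, C) = -22 (O(r, C) = 82 - 104 = -22)
y = 94/11 ≈ 8.5455
Q = 8836/121 (Q = (94/11 + 0)² = (94/11)² = 8836/121 ≈ 73.025)
Q - O(-69, 65) = 8836/121 - 1*(-22) = 8836/121 + 22 = 11498/121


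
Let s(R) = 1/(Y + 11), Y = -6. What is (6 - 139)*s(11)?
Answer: -133/5 ≈ -26.600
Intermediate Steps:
s(R) = 1/5 (s(R) = 1/(-6 + 11) = 1/5)
(6 - 139)*s(11) = (6 - 139)*(1/5) = -133*1/5 = -133/5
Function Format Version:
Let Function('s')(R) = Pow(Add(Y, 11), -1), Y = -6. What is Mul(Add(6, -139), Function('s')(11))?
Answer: Rational(-133, 5) ≈ -26.600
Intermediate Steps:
Function('s')(R) = Rational(1, 5) (Function('s')(R) = Pow(Add(-6, 11), -1) = Pow(5, -1) = Rational(1, 5))
Mul(Add(6, -139), Function('s')(11)) = Mul(Add(6, -139), Rational(1, 5)) = Mul(-133, Rational(1, 5)) = Rational(-133, 5)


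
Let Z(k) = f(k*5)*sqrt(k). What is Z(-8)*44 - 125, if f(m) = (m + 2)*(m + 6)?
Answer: -125 + 113696*I*sqrt(2) ≈ -125.0 + 1.6079e+5*I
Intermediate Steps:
f(m) = (2 + m)*(6 + m)
Z(k) = sqrt(k)*(12 + 25*k**2 + 40*k) (Z(k) = (12 + (k*5)**2 + 8*(k*5))*sqrt(k) = (12 + (5*k)**2 + 8*(5*k))*sqrt(k) = (12 + 25*k**2 + 40*k)*sqrt(k) = sqrt(k)*(12 + 25*k**2 + 40*k))
Z(-8)*44 - 125 = (sqrt(-8)*(12 + 25*(-8)**2 + 40*(-8)))*44 - 125 = ((2*I*sqrt(2))*(12 + 25*64 - 320))*44 - 125 = ((2*I*sqrt(2))*(12 + 1600 - 320))*44 - 125 = ((2*I*sqrt(2))*1292)*44 - 125 = (2584*I*sqrt(2))*44 - 125 = 113696*I*sqrt(2) - 125 = -125 + 113696*I*sqrt(2)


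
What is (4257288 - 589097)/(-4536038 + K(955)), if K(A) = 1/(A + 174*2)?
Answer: -4779652873/5910457513 ≈ -0.80868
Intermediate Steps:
K(A) = 1/(348 + A) (K(A) = 1/(A + 348) = 1/(348 + A))
(4257288 - 589097)/(-4536038 + K(955)) = (4257288 - 589097)/(-4536038 + 1/(348 + 955)) = 3668191/(-4536038 + 1/1303) = 3668191/(-5910457513/1303) = 3668191*(-1303/5910457513) = -4779652873/5910457513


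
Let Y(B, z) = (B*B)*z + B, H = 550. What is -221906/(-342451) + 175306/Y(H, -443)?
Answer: 14838456265847/22945407017225 ≈ 0.64669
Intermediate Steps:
Y(B, z) = B + z*B**2 (Y(B, z) = B**2*z + B = z*B**2 + B = B + z*B**2)
-221906/(-342451) + 175306/Y(H, -443) = -221906/(-342451) + 175306/((550*(1 + 550*(-443)))) = -221906*(-1/342451) + 175306/((550*(1 - 243650))) = 221906/342451 + 175306/((550*(-243649))) = 221906/342451 + 175306/(-134006950) = 221906/342451 + 175306*(-1/134006950) = 221906/342451 - 87653/67003475 = 14838456265847/22945407017225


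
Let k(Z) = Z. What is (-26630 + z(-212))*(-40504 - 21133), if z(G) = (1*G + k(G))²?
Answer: -9439460002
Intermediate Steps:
z(G) = 4*G² (z(G) = (1*G + G)² = (G + G)² = (2*G)² = 4*G²)
(-26630 + z(-212))*(-40504 - 21133) = (-26630 + 4*(-212)²)*(-40504 - 21133) = (-26630 + 4*44944)*(-61637) = (-26630 + 179776)*(-61637) = 153146*(-61637) = -9439460002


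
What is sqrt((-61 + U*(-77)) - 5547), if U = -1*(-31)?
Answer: I*sqrt(7995) ≈ 89.415*I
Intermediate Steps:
U = 31
sqrt((-61 + U*(-77)) - 5547) = sqrt((-61 + 31*(-77)) - 5547) = sqrt((-61 - 2387) - 5547) = sqrt(-2448 - 5547) = sqrt(-7995) = I*sqrt(7995)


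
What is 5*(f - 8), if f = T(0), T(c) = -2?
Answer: -50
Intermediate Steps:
f = -2
5*(f - 8) = 5*(-2 - 8) = 5*(-10) = -50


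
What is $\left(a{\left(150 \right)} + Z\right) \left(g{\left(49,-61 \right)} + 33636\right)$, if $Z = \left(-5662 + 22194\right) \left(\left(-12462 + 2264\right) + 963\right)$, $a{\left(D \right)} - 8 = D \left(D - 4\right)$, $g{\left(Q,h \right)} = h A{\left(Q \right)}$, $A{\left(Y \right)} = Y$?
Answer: $-4678298629464$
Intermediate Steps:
$g{\left(Q,h \right)} = Q h$ ($g{\left(Q,h \right)} = h Q = Q h$)
$a{\left(D \right)} = 8 + D \left(-4 + D\right)$ ($a{\left(D \right)} = 8 + D \left(D - 4\right) = 8 + D \left(-4 + D\right)$)
$Z = -152673020$ ($Z = 16532 \left(-10198 + 963\right) = 16532 \left(-9235\right) = -152673020$)
$\left(a{\left(150 \right)} + Z\right) \left(g{\left(49,-61 \right)} + 33636\right) = \left(\left(8 + 150^{2} - 600\right) - 152673020\right) \left(49 \left(-61\right) + 33636\right) = \left(\left(8 + 22500 - 600\right) - 152673020\right) \left(-2989 + 33636\right) = \left(21908 - 152673020\right) 30647 = \left(-152651112\right) 30647 = -4678298629464$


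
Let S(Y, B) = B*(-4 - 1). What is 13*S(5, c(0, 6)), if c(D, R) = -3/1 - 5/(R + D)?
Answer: 1495/6 ≈ 249.17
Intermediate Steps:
c(D, R) = -3 - 5/(D + R) (c(D, R) = -3*1 - 5/(D + R) = -3 - 5/(D + R))
S(Y, B) = -5*B (S(Y, B) = B*(-5) = -5*B)
13*S(5, c(0, 6)) = 13*(-5*(-5 - 3*0 - 3*6)/(0 + 6)) = 13*(-5*(-5 + 0 - 18)/6) = 13*(-5*(-23)/6) = 13*(-5*(-23/6)) = 13*(115/6) = 1495/6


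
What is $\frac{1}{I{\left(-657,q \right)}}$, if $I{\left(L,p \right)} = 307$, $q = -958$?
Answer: $\frac{1}{307} \approx 0.0032573$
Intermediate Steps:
$\frac{1}{I{\left(-657,q \right)}} = \frac{1}{307}$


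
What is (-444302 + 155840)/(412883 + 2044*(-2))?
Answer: -96154/136265 ≈ -0.70564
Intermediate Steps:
(-444302 + 155840)/(412883 + 2044*(-2)) = -288462/(412883 - 4088) = -288462/408795 = -288462*1/408795 = -96154/136265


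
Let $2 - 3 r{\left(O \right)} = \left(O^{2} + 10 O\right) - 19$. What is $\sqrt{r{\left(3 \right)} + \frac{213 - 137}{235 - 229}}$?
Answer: $\frac{2 \sqrt{15}}{3} \approx 2.582$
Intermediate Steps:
$r{\left(O \right)} = 7 - \frac{10 O}{3} - \frac{O^{2}}{3}$ ($r{\left(O \right)} = \frac{2}{3} - \frac{\left(O^{2} + 10 O\right) - 19}{3} = \frac{2}{3} - \frac{-19 + O^{2} + 10 O}{3} = \frac{2}{3} - \left(- \frac{19}{3} + \frac{O^{2}}{3} + \frac{10 O}{3}\right) = 7 - \frac{10 O}{3} - \frac{O^{2}}{3}$)
$\sqrt{r{\left(3 \right)} + \frac{213 - 137}{235 - 229}} = \sqrt{\left(7 - 10 - \frac{3^{2}}{3}\right) + \frac{213 - 137}{235 - 229}} = \sqrt{\left(7 - 10 - 3\right) + \frac{76}{6}} = \sqrt{\left(7 - 10 - 3\right) + 76 \cdot \frac{1}{6}} = \sqrt{-6 + \frac{38}{3}} = \sqrt{\frac{20}{3}} = \frac{2 \sqrt{15}}{3}$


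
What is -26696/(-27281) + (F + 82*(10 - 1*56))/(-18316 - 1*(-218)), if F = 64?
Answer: 292151078/246865769 ≈ 1.1834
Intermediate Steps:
-26696/(-27281) + (F + 82*(10 - 1*56))/(-18316 - 1*(-218)) = -26696/(-27281) + (64 + 82*(10 - 1*56))/(-18316 - 1*(-218)) = -26696*(-1/27281) + (64 + 82*(10 - 56))/(-18316 + 218) = 26696/27281 + (64 + 82*(-46))/(-18098) = 26696/27281 + (64 - 3772)*(-1/18098) = 26696/27281 - 3708*(-1/18098) = 26696/27281 + 1854/9049 = 292151078/246865769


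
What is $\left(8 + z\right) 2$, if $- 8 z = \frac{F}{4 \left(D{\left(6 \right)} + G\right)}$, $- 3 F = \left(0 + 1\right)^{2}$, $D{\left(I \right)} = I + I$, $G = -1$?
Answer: $\frac{8449}{528} \approx 16.002$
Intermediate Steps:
$D{\left(I \right)} = 2 I$
$F = - \frac{1}{3}$ ($F = - \frac{\left(0 + 1\right)^{2}}{3} = - \frac{1^{2}}{3} = \left(- \frac{1}{3}\right) 1 = - \frac{1}{3} \approx -0.33333$)
$z = \frac{1}{1056}$ ($z = - \frac{\left(- \frac{1}{3}\right) \frac{1}{4 \left(2 \cdot 6 - 1\right)}}{8} = - \frac{\left(- \frac{1}{3}\right) \frac{1}{4 \left(12 - 1\right)}}{8} = - \frac{\left(- \frac{1}{3}\right) \frac{1}{4 \cdot 11}}{8} = - \frac{\left(- \frac{1}{3}\right) \frac{1}{44}}{8} = \left(- \frac{1}{8}\right) \left(- \frac{1}{132}\right) = \frac{1}{1056} \approx 0.00094697$)
$\left(8 + z\right) 2 = \left(8 + \frac{1}{1056}\right) 2 = \frac{8449}{1056} \cdot 2 = \frac{8449}{528}$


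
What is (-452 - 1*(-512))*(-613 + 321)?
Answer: -17520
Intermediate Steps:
(-452 - 1*(-512))*(-613 + 321) = (-452 + 512)*(-292) = 60*(-292) = -17520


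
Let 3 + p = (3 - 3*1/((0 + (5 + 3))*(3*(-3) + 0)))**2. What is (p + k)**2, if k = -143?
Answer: 6204240289/331776 ≈ 18700.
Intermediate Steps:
p = 3601/576 (p = -3 + (3 - 3*1/((0 + (5 + 3))*(3*(-3) + 0)))**2 = -3 + (3 - 3*1/((0 + 8)*(-9 + 0)))**2 = -3 + (3 - 3/((-9*8)))**2 = -3 + (3 - 3/(-72))**2 = -3 + (3 - 3*(-1/72))**2 = -3 + (3 + 1/24)**2 = -3 + (73/24)**2 = -3 + 5329/576 = 3601/576 ≈ 6.2517)
(p + k)**2 = (3601/576 - 143)**2 = (-78767/576)**2 = 6204240289/331776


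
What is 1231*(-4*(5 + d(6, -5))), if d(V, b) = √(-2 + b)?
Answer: -24620 - 4924*I*√7 ≈ -24620.0 - 13028.0*I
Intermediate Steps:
1231*(-4*(5 + d(6, -5))) = 1231*(-4*(5 + √(-2 - 5))) = 1231*(-4*(5 + √(-7))) = 1231*(-4*(5 + I*√7)) = 1231*(-20 - 4*I*√7) = -24620 - 4924*I*√7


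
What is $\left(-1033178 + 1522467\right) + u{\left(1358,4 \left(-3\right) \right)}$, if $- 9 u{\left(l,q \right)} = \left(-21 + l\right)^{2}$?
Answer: $\frac{2616032}{9} \approx 2.9067 \cdot 10^{5}$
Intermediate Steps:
$u{\left(l,q \right)} = - \frac{\left(-21 + l\right)^{2}}{9}$
$\left(-1033178 + 1522467\right) + u{\left(1358,4 \left(-3\right) \right)} = \left(-1033178 + 1522467\right) - \frac{\left(-21 + 1358\right)^{2}}{9} = 489289 - \frac{1337^{2}}{9} = 489289 - \frac{1787569}{9} = \frac{2616032}{9}$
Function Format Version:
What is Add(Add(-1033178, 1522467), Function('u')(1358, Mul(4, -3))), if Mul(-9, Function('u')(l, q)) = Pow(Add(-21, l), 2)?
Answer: Rational(2616032, 9) ≈ 2.9067e+5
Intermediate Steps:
Function('u')(l, q) = Mul(Rational(-1, 9), Pow(Add(-21, l), 2))
Add(Add(-1033178, 1522467), Function('u')(1358, Mul(4, -3))) = Add(Add(-1033178, 1522467), Mul(Rational(-1, 9), Pow(Add(-21, 1358), 2))) = Add(489289, Mul(Rational(-1, 9), Pow(1337, 2))) = Add(489289, Mul(Rational(-1, 9), 1787569)) = Add(489289, Rational(-1787569, 9)) = Rational(2616032, 9)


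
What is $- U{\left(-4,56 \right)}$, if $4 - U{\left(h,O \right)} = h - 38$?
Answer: $-46$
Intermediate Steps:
$U{\left(h,O \right)} = 42 - h$ ($U{\left(h,O \right)} = 4 - \left(h - 38\right) = 4 - \left(-38 + h\right) = 42 - h$)
$- U{\left(-4,56 \right)} = - (42 - -4) = - (42 + 4) = \left(-1\right) 46 = -46$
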